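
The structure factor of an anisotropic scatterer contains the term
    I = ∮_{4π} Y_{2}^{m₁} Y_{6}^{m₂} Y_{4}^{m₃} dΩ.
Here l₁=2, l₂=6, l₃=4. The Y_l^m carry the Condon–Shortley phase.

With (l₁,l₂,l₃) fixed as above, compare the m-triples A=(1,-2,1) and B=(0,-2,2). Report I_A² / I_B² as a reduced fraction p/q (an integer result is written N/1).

l's match ⇒ only the (l;m) 3-j factors differ between A and B.
A: triangle coeff Δ(2,6,4) = 1/6435; Σ_t [1,1]: t=1:−1/4320 = -1/4320; (3j)²=224/6435 [(2 6 4; 1 -2 1)], sign=+1
B: triangle coeff Δ(2,6,4) = 1/6435; Σ_t [2,2]: t=2:+1/5760 = 1/5760; (3j)²=56/2145 [(2 6 4; 0 -2 2)], sign=+1
I_A²/I_B² = (224/6435)/(56/2145) = 4/3

4/3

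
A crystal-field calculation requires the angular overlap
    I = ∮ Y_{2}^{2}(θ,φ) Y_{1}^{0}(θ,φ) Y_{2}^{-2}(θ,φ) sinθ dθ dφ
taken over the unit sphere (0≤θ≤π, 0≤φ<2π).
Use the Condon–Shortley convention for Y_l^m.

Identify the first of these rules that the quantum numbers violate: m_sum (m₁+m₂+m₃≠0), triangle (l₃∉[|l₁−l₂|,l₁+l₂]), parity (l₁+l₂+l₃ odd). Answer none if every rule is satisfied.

parity

azimuthal sum: 2 + 0 − 2 = 0  ✓
1 ≤ 2 ≤ 3 (triangle on l)  ✓
L = 2 + 1 + 2 = 5 (odd)  ✗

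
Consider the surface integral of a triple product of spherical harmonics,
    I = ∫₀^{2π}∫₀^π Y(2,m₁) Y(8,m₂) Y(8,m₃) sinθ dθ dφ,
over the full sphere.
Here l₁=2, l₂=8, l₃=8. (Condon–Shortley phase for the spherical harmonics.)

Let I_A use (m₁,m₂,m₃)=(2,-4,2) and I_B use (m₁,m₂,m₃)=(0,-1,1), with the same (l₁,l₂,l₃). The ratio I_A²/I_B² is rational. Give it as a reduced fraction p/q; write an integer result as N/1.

Shared (l₁,l₂,l₃)=(2,8,8): N and (l;000)² cancel in I_A²/I_B².
A: Δ = 2!·2!·14!/19! = 1/348840; Racah Σ t=0..0: t=0:+1/348364800 = 1/348364800; ⇒ 3j(2 8 8; 2 -4 2)² = 11/646, sgn +1
B: Δ = 2!·2!·14!/19! = 1/348840; Racah Σ t=0..2: t=0:+1/101606400 t=1:−1/29030400 t=2:+1/174182400 = -23/1219276800; ⇒ 3j(2 8 8; 0 -1 1)² = 529/38760, sgn +1
I_A²/I_B² = (11/646)/(529/38760) = 660/529

660/529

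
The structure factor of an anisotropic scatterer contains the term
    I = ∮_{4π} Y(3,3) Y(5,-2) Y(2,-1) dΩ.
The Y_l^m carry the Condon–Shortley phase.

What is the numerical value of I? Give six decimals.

0.063396

Rules hold: Σm=0, L=10 even, 2≤2≤8.
N = 7·11·5 = 385
Δ = 6!·0!·4!/11! = 1/2310
Racah Σ t=3..3: t=3:−1/144 = -1/144
⇒ 3j(3 5 2; 0 0 0)² = 10/231, sgn -1
Racah Σ t=0..0: t=0:+1/4320 = 1/4320
⇒ 3j(3 5 2; 3 -2 -1)² = 1/330, sgn -1
4πI² = N·(3j₀)²·(3jₘ)² = 5/99
I = +1·√(0.0505051/4π) = 0.06339609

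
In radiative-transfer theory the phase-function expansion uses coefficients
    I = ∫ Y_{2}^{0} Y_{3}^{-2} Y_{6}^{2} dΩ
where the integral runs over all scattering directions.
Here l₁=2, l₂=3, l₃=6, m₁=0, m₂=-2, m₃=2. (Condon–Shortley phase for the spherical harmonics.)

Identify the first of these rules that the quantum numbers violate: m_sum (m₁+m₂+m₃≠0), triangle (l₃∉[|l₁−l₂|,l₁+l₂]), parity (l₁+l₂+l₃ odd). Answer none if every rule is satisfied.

triangle

m₁+m₂+m₃ = 0 − 2 + 2 = 0  ✓
triangle: |2−3|=1 ≤ l₃=6 ≤ 2+3=5  ✗
parity: l₁+l₂+l₃ = 11 is odd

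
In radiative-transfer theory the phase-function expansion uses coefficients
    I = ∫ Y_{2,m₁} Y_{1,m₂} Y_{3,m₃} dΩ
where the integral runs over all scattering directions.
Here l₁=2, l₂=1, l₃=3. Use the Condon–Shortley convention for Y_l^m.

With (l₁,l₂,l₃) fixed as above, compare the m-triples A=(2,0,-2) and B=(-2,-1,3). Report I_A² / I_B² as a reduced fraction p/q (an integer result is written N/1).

1/3

Same 2,1,3: normalisation and zero-m 3j drop out of the ratio.
A: Δ: 0! 4! 2! / 7! → 1/105; sum: t=0:+1/24 = 1/24; 3j²(2 1 3; 2 0 -2) = Δ·Π!·Σ² = 1/21  (sign -1)
B: Δ: 0! 4! 2! / 7! → 1/105; sum: t=0:+1/48 = 1/48; 3j²(2 1 3; -2 -1 3) = Δ·Π!·Σ² = 1/7  (sign +1)
I_A²/I_B² = (1/21)/(1/7) = 1/3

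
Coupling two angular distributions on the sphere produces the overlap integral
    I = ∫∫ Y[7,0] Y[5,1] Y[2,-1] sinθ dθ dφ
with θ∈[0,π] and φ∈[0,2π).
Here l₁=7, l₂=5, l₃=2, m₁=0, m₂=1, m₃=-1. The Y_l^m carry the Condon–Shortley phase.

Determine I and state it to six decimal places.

Checks pass: Σm=0; 14 even; l₃=2∈[2,12].
(2·7+1)(2·5+1)(2·2+1) = 825
Δ: 10! 4! 0! / 15! → 1/15015
sum: t=5:−1/57600 = -1/57600
3j²(7 5 2; 0 0 0) = Δ·Π!·Σ² = 21/715  (sign -1)
sum: t=6:+1/103680 = 1/103680
3j²(7 5 2; 0 1 -1) = Δ·Π!·Σ² = 7/429  (sign -1)
combine: 4πI² = 825·21/715·7/429 = 735/1859
take √, sign +1: I = 0.17737771

0.177378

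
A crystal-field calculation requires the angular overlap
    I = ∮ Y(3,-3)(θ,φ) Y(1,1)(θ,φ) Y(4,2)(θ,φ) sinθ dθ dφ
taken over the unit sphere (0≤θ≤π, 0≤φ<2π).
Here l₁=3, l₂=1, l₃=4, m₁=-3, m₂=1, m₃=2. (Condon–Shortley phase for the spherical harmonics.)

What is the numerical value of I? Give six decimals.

0.061558

m-sum 0 ✓  L=8 even ✓  2≤4≤4 ✓
Π(2lᵢ+1) = 7×3×9 = 189
triangle coeff Δ(3,1,4) = 1/252
Σ_t [0,0]: t=0:+1/36 = 1/36
(3j)²=4/63 [(3 1 4; 0 0 0)], sign=+1
Σ_t [0,0]: t=0:+1/1440 = 1/1440
(3j)²=1/252 [(3 1 4; -3 1 2)], sign=+1
⇒ 4πI² = 1/21
I = (+1)√(1/21/(4π)) = 0.06155813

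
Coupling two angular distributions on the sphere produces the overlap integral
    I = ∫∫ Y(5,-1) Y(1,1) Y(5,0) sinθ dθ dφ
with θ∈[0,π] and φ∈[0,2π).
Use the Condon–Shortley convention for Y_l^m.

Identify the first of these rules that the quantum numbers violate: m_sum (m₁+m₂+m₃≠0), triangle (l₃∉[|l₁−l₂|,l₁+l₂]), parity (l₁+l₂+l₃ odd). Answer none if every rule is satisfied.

Σmᵢ = 0  ✓
l₃∈[|l₁−l₂|,l₁+l₂]=[4,6], have l₃=5  ✓
Σlᵢ = 11 ⇒ odd  ✗

parity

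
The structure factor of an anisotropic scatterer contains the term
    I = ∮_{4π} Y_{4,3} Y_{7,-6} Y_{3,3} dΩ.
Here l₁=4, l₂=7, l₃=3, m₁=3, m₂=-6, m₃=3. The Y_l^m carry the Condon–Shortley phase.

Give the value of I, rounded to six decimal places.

0.279120

Rules hold: Σm=0, L=14 even, 3≤3≤11.
N = 9·15·7 = 945
Δ = 8!·0!·6!/15! = 1/45045
Racah Σ t=4..4: t=4:+1/20736 = 1/20736
⇒ 3j(4 7 3; 0 0 0)² = 35/1287, sgn -1
Racah Σ t=1..1: t=1:−1/3628800 = -1/3628800
⇒ 3j(4 7 3; 3 -6 3)² = 4/105, sgn -1
4πI² = N·(3j₀)²·(3jₘ)² = 140/143
I = +1·√(0.979021/4π) = 0.27912007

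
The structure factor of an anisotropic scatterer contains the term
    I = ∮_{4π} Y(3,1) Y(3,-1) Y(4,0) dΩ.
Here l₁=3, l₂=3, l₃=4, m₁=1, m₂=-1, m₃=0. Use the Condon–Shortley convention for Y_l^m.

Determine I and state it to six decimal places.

-0.025645

Rules hold: Σm=0, L=10 even, 0≤4≤6.
N = 7·7·9 = 441
Δ = 2!·4!·4!/11! = 1/34650
Racah Σ t=0..2: t=0:+1/72 t=1:−1/16 t=2:+1/72 = -5/144
⇒ 3j(3 3 4; 0 0 0)² = 2/77, sgn -1
Racah Σ t=0..2: t=0:+1/32 t=1:−1/36 t=2:+1/1152 = 5/1152
⇒ 3j(3 3 4; 1 -1 0)² = 1/1386, sgn +1
4πI² = N·(3j₀)²·(3jₘ)² = 1/121
I = -1·√(0.00826446/4π) = -0.02564498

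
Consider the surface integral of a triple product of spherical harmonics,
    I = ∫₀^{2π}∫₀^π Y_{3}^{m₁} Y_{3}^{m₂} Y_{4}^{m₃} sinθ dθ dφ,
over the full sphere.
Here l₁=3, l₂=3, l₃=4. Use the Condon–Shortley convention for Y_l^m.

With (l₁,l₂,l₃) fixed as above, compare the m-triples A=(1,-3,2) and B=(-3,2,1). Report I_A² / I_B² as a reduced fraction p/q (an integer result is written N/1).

l's match ⇒ only the (l;m) 3-j factors differ between A and B.
A: triangle coeff Δ(3,3,4) = 1/34650; Σ_t [0,0]: t=0:+1/192 = 1/192; (3j)²=3/77 [(3 3 4; 1 -3 2)], sign=+1
B: triangle coeff Δ(3,3,4) = 1/34650; Σ_t [2,2]: t=2:+1/288 = 1/288; (3j)²=5/231 [(3 3 4; -3 2 1)], sign=-1
I_A²/I_B² = (3/77)/(5/231) = 9/5

9/5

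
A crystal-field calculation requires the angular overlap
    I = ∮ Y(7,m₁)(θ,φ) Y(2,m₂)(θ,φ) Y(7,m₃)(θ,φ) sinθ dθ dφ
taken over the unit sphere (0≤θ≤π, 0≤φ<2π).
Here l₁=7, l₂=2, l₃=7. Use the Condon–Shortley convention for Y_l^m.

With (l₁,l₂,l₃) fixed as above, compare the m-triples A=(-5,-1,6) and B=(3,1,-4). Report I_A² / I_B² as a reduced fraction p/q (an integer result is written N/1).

l's match ⇒ only the (l;m) 3-j factors differ between A and B.
A: triangle coeff Δ(7,2,7) = 1/185640; Σ_t [0,1]: t=0:+1/958003200 t=1:−1/79833600 = -1/87091200; (3j)²=121/4760 [(7 2 7; -5 -1 6)], sign=+1
B: triangle coeff Δ(7,2,7) = 1/185640; Σ_t [1,2]: t=1:−1/4354560 t=2:+1/14515200 = -1/6220800; (3j)²=77/4420 [(7 2 7; 3 1 -4)], sign=+1
I_A²/I_B² = (121/4760)/(77/4420) = 143/98

143/98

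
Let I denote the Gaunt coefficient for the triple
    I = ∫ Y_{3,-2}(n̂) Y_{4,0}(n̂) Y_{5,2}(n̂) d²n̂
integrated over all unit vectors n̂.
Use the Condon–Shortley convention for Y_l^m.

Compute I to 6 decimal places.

-0.065427

Rules hold: Σm=0, L=12 even, 1≤5≤7.
N = 7·9·11 = 693
Δ = 2!·4!·6!/13! = 1/180180
Racah Σ t=0..2: t=0:+1/576 t=1:−1/144 t=2:+1/576 = -1/288
⇒ 3j(3 4 5; 0 0 0)² = 20/1001, sgn +1
Racah Σ t=1..2: t=1:−1/864 t=2:+1/576 = 1/1728
⇒ 3j(3 4 5; -2 0 2)² = 5/1287, sgn -1
4πI² = N·(3j₀)²·(3jₘ)² = 100/1859
I = -1·√(0.0537924/4π) = -0.06542675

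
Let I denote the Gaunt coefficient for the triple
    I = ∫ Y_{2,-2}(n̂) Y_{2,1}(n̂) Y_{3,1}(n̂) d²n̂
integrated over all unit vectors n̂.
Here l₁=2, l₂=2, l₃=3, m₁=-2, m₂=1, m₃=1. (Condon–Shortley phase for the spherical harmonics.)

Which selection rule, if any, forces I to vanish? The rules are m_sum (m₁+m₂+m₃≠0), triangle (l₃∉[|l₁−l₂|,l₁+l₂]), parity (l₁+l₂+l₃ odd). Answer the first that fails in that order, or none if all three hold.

m₁+m₂+m₃ = -2 + 1 + 1 = 0  ✓
triangle: |2−2|=0 ≤ l₃=3 ≤ 2+2=4  ✓
parity: l₁+l₂+l₃ = 7 is odd  ✗

parity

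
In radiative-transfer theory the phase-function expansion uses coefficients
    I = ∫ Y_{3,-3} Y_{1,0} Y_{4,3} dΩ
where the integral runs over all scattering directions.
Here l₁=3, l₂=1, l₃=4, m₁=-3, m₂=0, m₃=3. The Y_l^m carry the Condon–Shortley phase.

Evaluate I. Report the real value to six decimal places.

m-sum 0 ✓  L=8 even ✓  2≤4≤4 ✓
Π(2lᵢ+1) = 7×3×9 = 189
triangle coeff Δ(3,1,4) = 1/252
Σ_t [0,0]: t=0:+1/36 = 1/36
(3j)²=4/63 [(3 1 4; 0 0 0)], sign=+1
Σ_t [0,0]: t=0:+1/720 = 1/720
(3j)²=1/36 [(3 1 4; -3 0 3)], sign=-1
⇒ 4πI² = 1/3
I = (-1)√(1/3/(4π)) = -0.16286750

-0.162868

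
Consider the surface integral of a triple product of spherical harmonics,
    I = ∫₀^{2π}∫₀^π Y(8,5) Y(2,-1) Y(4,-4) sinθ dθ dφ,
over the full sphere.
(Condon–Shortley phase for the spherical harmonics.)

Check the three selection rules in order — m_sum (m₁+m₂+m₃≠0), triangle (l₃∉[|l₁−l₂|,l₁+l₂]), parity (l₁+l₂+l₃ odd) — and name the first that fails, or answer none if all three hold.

triangle

azimuthal sum: 5 − 1 − 4 = 0  ✓
6 ≤ 4 ≤ 10 (triangle on l)  ✗
L = 8 + 2 + 4 = 14 (even)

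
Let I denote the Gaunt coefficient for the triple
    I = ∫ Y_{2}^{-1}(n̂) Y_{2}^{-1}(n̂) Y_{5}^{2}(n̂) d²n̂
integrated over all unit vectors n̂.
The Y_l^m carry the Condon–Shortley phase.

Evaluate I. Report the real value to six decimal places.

triangle: need 0≤l₃≤4, have 5; I=0

0.000000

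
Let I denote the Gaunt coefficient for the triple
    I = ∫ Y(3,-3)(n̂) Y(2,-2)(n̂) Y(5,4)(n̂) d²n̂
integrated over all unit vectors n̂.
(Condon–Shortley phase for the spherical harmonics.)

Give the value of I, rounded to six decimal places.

Σmᵢ = -1 ≠ 0, so the φ-integral vanishes; I = 0

0.000000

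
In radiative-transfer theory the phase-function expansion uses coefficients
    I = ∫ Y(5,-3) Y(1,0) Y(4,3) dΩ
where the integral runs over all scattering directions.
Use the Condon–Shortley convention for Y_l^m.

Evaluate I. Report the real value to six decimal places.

-0.196426

Rules hold: Σm=0, L=10 even, 4≤4≤6.
N = 11·3·9 = 297
Δ = 2!·8!·0!/11! = 1/495
Racah Σ t=1..1: t=1:−1/576 = -1/576
⇒ 3j(5 1 4; 0 0 0)² = 5/99, sgn -1
Racah Σ t=1..1: t=1:−1/5040 = -1/5040
⇒ 3j(5 1 4; -3 0 3)² = 16/495, sgn +1
4πI² = N·(3j₀)²·(3jₘ)² = 16/33
I = -1·√(0.484848/4π) = -0.19642560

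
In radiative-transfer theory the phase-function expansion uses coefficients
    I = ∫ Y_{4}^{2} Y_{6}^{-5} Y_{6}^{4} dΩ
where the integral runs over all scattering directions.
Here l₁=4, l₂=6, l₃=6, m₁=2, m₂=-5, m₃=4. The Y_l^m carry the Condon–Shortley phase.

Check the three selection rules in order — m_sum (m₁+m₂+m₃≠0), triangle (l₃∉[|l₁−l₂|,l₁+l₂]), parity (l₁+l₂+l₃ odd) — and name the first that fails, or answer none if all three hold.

azimuthal sum: 2 − 5 + 4 = 1  ✗
2 ≤ 6 ≤ 10 (triangle on l)
L = 4 + 6 + 6 = 16 (even)

m_sum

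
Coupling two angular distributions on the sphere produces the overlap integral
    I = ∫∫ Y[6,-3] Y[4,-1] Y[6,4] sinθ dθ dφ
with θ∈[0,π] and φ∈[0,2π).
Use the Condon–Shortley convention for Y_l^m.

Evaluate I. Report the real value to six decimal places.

Checks pass: Σm=0; 16 even; l₃=6∈[2,10].
(2·6+1)(2·4+1)(2·6+1) = 1521
Δ: 4! 8! 4! / 17! → 1/15315300
sum: t=0:+1/829440 t=1:−1/25920 t=2:+1/9216 t=3:−1/25920 t=4:+1/829440 = 7/207360
3j²(6 4 6; 0 0 0) = Δ·Π!·Σ² = 28/2431  (sign +1)
sum: t=1:−1/967680 t=2:+1/120960 t=3:−1/207360 = 1/414720
3j²(6 4 6; -3 -1 4) = Δ·Π!·Σ² = 21/4862  (sign +1)
combine: 4πI² = 1521·28/2431·21/4862 = 2646/34969
take √, sign +1: I = 0.07759762

0.077598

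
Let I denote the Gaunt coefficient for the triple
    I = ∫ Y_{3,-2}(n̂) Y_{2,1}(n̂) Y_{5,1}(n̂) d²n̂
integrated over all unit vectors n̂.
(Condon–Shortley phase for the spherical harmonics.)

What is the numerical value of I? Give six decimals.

Rules hold: Σm=0, L=10 even, 1≤5≤5.
N = 7·5·11 = 385
Δ = 0!·6!·4!/11! = 1/2310
Racah Σ t=0..0: t=0:+1/144 = 1/144
⇒ 3j(3 2 5; 0 0 0)² = 10/231, sgn -1
Racah Σ t=0..0: t=0:+1/720 = 1/720
⇒ 3j(3 2 5; -2 1 1)² = 4/385, sgn +1
4πI² = N·(3j₀)²·(3jₘ)² = 40/231
I = -1·√(0.17316/4π) = -0.11738675

-0.117387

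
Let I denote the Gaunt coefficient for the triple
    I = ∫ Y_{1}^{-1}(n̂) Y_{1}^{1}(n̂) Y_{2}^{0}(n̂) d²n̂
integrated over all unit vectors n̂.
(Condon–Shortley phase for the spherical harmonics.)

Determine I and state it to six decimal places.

m-sum 0 ✓  L=4 even ✓  0≤2≤2 ✓
Π(2lᵢ+1) = 3×3×5 = 45
triangle coeff Δ(1,1,2) = 1/30
Σ_t [0,0]: t=0:+1/1 = 1/1
(3j)²=2/15 [(1 1 2; 0 0 0)], sign=+1
Σ_t [0,0]: t=0:+1/4 = 1/4
(3j)²=1/30 [(1 1 2; -1 1 0)], sign=+1
⇒ 4πI² = 1/5
I = (+1)√(1/5/(4π)) = 0.12615663

0.126157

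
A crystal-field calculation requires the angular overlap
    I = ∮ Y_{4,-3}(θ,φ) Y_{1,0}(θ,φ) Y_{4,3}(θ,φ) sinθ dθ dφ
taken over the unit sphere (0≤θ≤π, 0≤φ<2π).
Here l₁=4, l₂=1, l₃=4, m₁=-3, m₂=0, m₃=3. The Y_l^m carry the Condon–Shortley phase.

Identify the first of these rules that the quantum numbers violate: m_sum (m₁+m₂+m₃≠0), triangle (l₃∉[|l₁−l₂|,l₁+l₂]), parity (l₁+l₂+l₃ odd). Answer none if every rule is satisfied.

m₁+m₂+m₃ = -3 + 0 + 3 = 0  ✓
triangle: |4−1|=3 ≤ l₃=4 ≤ 4+1=5  ✓
parity: l₁+l₂+l₃ = 9 is odd  ✗

parity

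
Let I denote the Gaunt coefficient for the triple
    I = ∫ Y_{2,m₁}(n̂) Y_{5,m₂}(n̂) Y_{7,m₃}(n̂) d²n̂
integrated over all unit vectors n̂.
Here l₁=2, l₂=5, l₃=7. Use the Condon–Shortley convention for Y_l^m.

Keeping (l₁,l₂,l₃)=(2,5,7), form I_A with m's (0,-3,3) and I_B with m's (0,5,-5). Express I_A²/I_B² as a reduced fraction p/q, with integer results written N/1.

45/11

l's match ⇒ only the (l;m) 3-j factors differ between A and B.
A: triangle coeff Δ(2,5,7) = 1/15015; Σ_t [0,0]: t=0:+1/322560 = 1/322560; (3j)²=18/1001 [(2 5 7; 0 -3 3)], sign=+1
B: triangle coeff Δ(2,5,7) = 1/15015; Σ_t [0,0]: t=0:+1/14515200 = 1/14515200; (3j)²=2/455 [(2 5 7; 0 5 -5)], sign=+1
I_A²/I_B² = (18/1001)/(2/455) = 45/11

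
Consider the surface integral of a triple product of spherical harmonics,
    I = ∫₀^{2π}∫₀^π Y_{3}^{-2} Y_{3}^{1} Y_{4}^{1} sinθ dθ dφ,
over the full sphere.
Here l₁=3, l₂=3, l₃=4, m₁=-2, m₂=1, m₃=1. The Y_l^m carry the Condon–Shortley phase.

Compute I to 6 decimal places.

0.145070

Rules hold: Σm=0, L=10 even, 0≤4≤6.
N = 7·7·9 = 441
Δ = 2!·4!·4!/11! = 1/34650
Racah Σ t=0..2: t=0:+1/72 t=1:−1/16 t=2:+1/72 = -5/144
⇒ 3j(3 3 4; 0 0 0)² = 2/77, sgn -1
Racah Σ t=1..2: t=1:−1/144 t=2:+1/48 = 1/72
⇒ 3j(3 3 4; -2 1 1)² = 16/693, sgn -1
4πI² = N·(3j₀)²·(3jₘ)² = 32/121
I = +1·√(0.264463/4π) = 0.14506992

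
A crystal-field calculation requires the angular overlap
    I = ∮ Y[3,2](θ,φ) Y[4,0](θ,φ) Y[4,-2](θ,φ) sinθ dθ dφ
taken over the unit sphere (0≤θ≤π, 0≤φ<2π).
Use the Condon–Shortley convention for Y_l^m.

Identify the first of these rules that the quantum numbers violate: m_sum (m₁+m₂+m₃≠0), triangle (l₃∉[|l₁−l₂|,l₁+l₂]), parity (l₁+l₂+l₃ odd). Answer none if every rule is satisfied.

Σmᵢ = 0  ✓
l₃∈[|l₁−l₂|,l₁+l₂]=[1,7], have l₃=4  ✓
Σlᵢ = 11 ⇒ odd  ✗

parity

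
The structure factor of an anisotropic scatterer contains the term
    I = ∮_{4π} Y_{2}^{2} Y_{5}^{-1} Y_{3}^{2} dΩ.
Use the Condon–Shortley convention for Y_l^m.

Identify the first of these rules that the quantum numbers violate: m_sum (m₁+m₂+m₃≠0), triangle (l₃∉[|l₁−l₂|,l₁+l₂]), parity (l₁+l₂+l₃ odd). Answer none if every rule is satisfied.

m_sum

azimuthal sum: 2 − 1 + 2 = 3  ✗
3 ≤ 3 ≤ 7 (triangle on l)
L = 2 + 5 + 3 = 10 (even)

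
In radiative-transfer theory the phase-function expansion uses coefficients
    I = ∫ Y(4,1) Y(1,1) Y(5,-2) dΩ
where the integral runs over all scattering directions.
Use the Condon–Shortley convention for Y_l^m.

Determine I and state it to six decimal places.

0.225034

Checks pass: Σm=0; 10 even; l₃=5∈[3,5].
(2·4+1)(2·1+1)(2·5+1) = 297
Δ: 0! 8! 2! / 11! → 1/495
sum: t=0:+1/576 = 1/576
3j²(4 1 5; 0 0 0) = Δ·Π!·Σ² = 5/99  (sign -1)
sum: t=0:+1/1440 = 1/1440
3j²(4 1 5; 1 1 -2) = Δ·Π!·Σ² = 7/165  (sign -1)
combine: 4πI² = 297·5/99·7/165 = 7/11
take √, sign +1: I = 0.22503380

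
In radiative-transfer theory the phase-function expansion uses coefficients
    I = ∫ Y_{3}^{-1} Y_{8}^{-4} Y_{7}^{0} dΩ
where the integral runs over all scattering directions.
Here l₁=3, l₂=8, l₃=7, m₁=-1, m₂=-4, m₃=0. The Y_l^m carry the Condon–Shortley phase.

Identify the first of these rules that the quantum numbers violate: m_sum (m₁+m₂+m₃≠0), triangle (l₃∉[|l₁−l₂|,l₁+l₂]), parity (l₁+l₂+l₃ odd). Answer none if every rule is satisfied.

azimuthal sum: -1 − 4 + 0 = -5  ✗
5 ≤ 7 ≤ 11 (triangle on l)
L = 3 + 8 + 7 = 18 (even)

m_sum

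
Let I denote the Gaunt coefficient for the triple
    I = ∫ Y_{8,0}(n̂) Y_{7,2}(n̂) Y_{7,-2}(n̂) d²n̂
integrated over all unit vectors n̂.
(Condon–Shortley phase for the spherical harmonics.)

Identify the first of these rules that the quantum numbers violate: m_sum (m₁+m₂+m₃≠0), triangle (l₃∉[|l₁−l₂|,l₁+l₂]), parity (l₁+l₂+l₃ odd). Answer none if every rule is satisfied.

m₁+m₂+m₃ = 0 + 2 − 2 = 0  ✓
triangle: |8−7|=1 ≤ l₃=7 ≤ 8+7=15  ✓
parity: l₁+l₂+l₃ = 22 is even  ✓

none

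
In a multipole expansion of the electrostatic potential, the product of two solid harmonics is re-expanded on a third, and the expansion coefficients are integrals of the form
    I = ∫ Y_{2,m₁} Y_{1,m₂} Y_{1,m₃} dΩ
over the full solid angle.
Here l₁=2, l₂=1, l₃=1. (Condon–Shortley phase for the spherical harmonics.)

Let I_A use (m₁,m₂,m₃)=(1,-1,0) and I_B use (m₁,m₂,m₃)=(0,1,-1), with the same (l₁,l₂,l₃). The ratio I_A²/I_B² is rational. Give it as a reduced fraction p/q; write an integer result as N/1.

Shared (l₁,l₂,l₃)=(2,1,1): N and (l;000)² cancel in I_A²/I_B².
A: Δ = 2!·2!·0!/5! = 1/30; Racah Σ t=0..0: t=0:+1/2 = 1/2; ⇒ 3j(2 1 1; 1 -1 0)² = 1/10, sgn -1
B: Δ = 2!·2!·0!/5! = 1/30; Racah Σ t=2..2: t=2:+1/4 = 1/4; ⇒ 3j(2 1 1; 0 1 -1)² = 1/30, sgn +1
I_A²/I_B² = (1/10)/(1/30) = 3/1

3/1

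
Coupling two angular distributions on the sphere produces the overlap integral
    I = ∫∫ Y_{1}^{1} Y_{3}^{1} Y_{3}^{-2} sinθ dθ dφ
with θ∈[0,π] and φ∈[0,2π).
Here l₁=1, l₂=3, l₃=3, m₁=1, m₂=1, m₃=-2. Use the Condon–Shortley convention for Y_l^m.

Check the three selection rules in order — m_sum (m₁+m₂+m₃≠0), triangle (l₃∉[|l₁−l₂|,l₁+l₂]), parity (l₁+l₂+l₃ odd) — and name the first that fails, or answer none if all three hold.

parity

m₁+m₂+m₃ = 1 + 1 − 2 = 0  ✓
triangle: |1−3|=2 ≤ l₃=3 ≤ 1+3=4  ✓
parity: l₁+l₂+l₃ = 7 is odd  ✗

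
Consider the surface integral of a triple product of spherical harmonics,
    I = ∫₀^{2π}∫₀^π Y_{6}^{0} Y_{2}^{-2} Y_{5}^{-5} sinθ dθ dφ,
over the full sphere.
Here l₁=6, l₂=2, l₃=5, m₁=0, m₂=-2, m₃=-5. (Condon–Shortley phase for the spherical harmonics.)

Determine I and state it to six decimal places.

0 − 2 − 5 = -7 ≠ 0: azimuthal integral kills it; I = 0

0.000000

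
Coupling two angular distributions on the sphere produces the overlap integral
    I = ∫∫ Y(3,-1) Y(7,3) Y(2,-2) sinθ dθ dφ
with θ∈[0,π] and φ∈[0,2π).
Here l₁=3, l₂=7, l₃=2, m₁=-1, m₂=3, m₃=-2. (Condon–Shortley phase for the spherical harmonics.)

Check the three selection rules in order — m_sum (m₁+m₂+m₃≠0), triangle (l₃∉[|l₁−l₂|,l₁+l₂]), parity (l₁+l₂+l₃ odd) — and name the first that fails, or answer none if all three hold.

triangle

Σmᵢ = 0  ✓
l₃∈[|l₁−l₂|,l₁+l₂]=[4,10], have l₃=2  ✗
Σlᵢ = 12 ⇒ even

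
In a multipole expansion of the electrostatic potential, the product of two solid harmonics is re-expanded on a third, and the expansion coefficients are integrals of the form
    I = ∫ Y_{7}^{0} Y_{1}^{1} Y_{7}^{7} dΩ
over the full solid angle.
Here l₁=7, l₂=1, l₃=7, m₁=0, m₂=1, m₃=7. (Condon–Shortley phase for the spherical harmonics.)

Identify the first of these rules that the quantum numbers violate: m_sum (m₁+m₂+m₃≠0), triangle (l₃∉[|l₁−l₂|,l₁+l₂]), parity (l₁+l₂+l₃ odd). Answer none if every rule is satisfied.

m_sum

m₁+m₂+m₃ = 0 + 1 + 7 = 8  ✗
triangle: |7−1|=6 ≤ l₃=7 ≤ 7+1=8
parity: l₁+l₂+l₃ = 15 is odd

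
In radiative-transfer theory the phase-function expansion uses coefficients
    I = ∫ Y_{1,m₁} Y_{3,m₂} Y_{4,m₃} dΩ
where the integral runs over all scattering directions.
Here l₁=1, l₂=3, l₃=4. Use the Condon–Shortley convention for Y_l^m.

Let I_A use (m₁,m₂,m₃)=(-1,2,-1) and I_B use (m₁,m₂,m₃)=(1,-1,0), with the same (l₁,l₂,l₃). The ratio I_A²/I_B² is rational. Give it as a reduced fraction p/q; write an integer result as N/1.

1/2

Same 1,3,4: normalisation and zero-m 3j drop out of the ratio.
A: Δ: 0! 2! 6! / 9! → 1/252; sum: t=0:+1/240 = 1/240; 3j²(1 3 4; -1 2 -1) = Δ·Π!·Σ² = 1/84  (sign -1)
B: Δ: 0! 2! 6! / 9! → 1/252; sum: t=0:+1/96 = 1/96; 3j²(1 3 4; 1 -1 0) = Δ·Π!·Σ² = 1/42  (sign +1)
I_A²/I_B² = (1/84)/(1/42) = 1/2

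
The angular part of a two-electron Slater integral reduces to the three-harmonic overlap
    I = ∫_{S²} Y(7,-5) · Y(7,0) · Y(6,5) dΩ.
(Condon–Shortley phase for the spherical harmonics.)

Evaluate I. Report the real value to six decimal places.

-0.148333

Rules hold: Σm=0, L=20 even, 0≤6≤14.
N = 15·15·13 = 2925
Δ = 8!·6!·6!/21! = 1/2444321880
Racah Σ t=1..7: t=1:−1/2612736000 t=2:+1/20736000 t=3:−1/1658880 t=4:+1/746496 t=5:−1/1658880 t=6:+1/20736000 t=7:−1/2612736000 = 1/4354560
⇒ 3j(7 7 6; 0 0 0)² = 1000/138567, sgn +1
Racah Σ t=6..7: t=6:+1/124416000 t=7:−1/435456000 = 1/174182400
⇒ 3j(7 7 6; -5 0 5)² = 55/4199, sgn -1
4πI² = N·(3j₀)²·(3jₘ)² = 375000/1356277
I = -1·√(0.276492/4π) = -0.14833256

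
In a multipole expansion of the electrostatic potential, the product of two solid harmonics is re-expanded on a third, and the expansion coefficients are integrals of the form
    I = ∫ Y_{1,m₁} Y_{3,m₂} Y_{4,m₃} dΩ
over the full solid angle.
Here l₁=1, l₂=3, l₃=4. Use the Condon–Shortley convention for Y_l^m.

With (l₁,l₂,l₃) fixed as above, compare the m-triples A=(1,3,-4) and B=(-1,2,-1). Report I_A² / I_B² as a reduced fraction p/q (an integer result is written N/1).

28/3

Shared (l₁,l₂,l₃)=(1,3,4): N and (l;000)² cancel in I_A²/I_B².
A: Δ = 0!·2!·6!/9! = 1/252; Racah Σ t=0..0: t=0:+1/1440 = 1/1440; ⇒ 3j(1 3 4; 1 3 -4)² = 1/9, sgn +1
B: Δ = 0!·2!·6!/9! = 1/252; Racah Σ t=0..0: t=0:+1/240 = 1/240; ⇒ 3j(1 3 4; -1 2 -1)² = 1/84, sgn -1
I_A²/I_B² = (1/9)/(1/84) = 28/3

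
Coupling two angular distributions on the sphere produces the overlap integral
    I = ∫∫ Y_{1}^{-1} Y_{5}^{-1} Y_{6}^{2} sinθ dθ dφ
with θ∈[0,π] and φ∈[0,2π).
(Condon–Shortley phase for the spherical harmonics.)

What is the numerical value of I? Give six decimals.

Rules hold: Σm=0, L=12 even, 4≤6≤6.
N = 3·11·13 = 429
Δ = 0!·2!·10!/13! = 1/858
Racah Σ t=0..0: t=0:+1/14400 = 1/14400
⇒ 3j(1 5 6; 0 0 0)² = 6/143, sgn +1
Racah Σ t=0..0: t=0:+1/34560 = 1/34560
⇒ 3j(1 5 6; -1 -1 2)² = 14/429, sgn +1
4πI² = N·(3j₀)²·(3jₘ)² = 84/143
I = +1·√(0.587413/4π) = 0.21620548

0.216205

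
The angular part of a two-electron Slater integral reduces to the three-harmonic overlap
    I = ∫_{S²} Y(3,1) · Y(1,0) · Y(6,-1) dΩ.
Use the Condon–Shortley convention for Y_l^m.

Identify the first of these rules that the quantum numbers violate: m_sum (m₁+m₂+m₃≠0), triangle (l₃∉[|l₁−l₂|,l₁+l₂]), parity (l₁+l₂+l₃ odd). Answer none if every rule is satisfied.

triangle

azimuthal sum: 1 + 0 − 1 = 0  ✓
2 ≤ 6 ≤ 4 (triangle on l)  ✗
L = 3 + 1 + 6 = 10 (even)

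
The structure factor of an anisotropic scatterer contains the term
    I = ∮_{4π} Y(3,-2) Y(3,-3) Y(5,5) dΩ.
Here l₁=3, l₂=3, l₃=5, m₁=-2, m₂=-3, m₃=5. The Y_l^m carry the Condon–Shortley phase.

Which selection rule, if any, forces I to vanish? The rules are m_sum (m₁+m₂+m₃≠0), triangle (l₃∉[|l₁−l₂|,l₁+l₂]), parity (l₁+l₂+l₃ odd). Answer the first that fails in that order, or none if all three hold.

m₁+m₂+m₃ = -2 − 3 + 5 = 0  ✓
triangle: |3−3|=0 ≤ l₃=5 ≤ 3+3=6  ✓
parity: l₁+l₂+l₃ = 11 is odd  ✗

parity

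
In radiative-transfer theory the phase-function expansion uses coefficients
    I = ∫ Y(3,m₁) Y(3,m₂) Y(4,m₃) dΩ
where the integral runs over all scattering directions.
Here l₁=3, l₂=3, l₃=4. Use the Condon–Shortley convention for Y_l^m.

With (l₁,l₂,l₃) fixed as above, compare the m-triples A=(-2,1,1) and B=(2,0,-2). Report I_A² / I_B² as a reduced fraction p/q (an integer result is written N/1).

Shared (l₁,l₂,l₃)=(3,3,4): N and (l;000)² cancel in I_A²/I_B².
A: Δ = 2!·4!·4!/11! = 1/34650; Racah Σ t=1..2: t=1:−1/144 t=2:+1/48 = 1/72; ⇒ 3j(3 3 4; -2 1 1)² = 16/693, sgn -1
B: Δ = 2!·4!·4!/11! = 1/34650; Racah Σ t=0..1: t=0:+1/72 t=1:−1/96 = 1/288; ⇒ 3j(3 3 4; 2 0 -2)² = 1/462, sgn +1
I_A²/I_B² = (16/693)/(1/462) = 32/3

32/3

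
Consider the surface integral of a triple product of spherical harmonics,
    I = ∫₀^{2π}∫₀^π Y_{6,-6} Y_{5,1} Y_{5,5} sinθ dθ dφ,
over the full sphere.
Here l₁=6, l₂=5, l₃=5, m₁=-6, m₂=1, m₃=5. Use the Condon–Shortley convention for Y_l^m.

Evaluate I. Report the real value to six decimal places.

0.096539

m-sum 0 ✓  L=16 even ✓  1≤5≤11 ✓
Π(2lᵢ+1) = 13×11×11 = 1573
triangle coeff Δ(6,5,5) = 1/28588560
Σ_t [1,5]: t=1:−1/345600 t=2:+1/13824 t=3:−1/5184 t=4:+1/13824 t=5:−1/345600 = -7/129600
(3j)²=80/7293 [(6 5 5; 0 0 0)], sign=+1
Σ_t [6,6]: t=6:+1/12441600 = 1/12441600
(3j)²=3/442 [(6 5 5; -6 1 5)], sign=+1
⇒ 4πI² = 440/3757
I = (+1)√(440/3757/(4π)) = 0.09653856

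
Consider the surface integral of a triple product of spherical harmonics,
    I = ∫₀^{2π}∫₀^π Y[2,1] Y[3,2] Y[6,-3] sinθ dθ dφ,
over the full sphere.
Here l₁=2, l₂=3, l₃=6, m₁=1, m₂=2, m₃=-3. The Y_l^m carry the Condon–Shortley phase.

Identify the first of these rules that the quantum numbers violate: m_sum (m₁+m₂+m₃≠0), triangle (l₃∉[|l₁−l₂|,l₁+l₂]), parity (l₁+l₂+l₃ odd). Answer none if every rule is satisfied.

triangle

m₁+m₂+m₃ = 1 + 2 − 3 = 0  ✓
triangle: |2−3|=1 ≤ l₃=6 ≤ 2+3=5  ✗
parity: l₁+l₂+l₃ = 11 is odd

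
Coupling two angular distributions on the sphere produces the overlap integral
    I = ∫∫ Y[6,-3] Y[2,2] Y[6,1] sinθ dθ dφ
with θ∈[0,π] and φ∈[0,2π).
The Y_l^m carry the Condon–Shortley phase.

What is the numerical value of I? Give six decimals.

0.177674

Checks pass: Σm=0; 14 even; l₃=6∈[4,8].
(2·6+1)(2·2+1)(2·6+1) = 845
Δ: 2! 10! 2! / 15! → 1/90090
sum: t=0:+1/69120 t=1:−1/14400 t=2:+1/69120 = -7/172800
3j²(6 2 6; 0 0 0) = Δ·Π!·Σ² = 14/715  (sign -1)
sum: t=2:+1/120960 = 1/120960
3j²(6 2 6; -3 2 1) = Δ·Π!·Σ² = 24/1001  (sign -1)
combine: 4πI² = 845·14/715·24/1001 = 48/121
take √, sign +1: I = 0.17767364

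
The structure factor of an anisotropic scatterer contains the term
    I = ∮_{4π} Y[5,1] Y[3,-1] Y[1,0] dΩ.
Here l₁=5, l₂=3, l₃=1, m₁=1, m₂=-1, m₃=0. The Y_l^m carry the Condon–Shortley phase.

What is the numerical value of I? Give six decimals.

0.000000

triangle: need 2≤l₃≤8, have 1; I=0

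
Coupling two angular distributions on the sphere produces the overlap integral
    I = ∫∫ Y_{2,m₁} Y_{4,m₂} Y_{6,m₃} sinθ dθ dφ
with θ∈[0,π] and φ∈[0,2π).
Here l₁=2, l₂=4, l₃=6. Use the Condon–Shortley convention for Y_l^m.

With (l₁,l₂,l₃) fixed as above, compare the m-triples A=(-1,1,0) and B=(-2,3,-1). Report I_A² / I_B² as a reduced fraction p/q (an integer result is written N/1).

l's match ⇒ only the (l;m) 3-j factors differ between A and B.
A: triangle coeff Δ(2,4,6) = 1/6435; Σ_t [0,0]: t=0:+1/4320 = 1/4320; (3j)²=8/429 [(2 4 6; -1 1 0)], sign=+1
B: triangle coeff Δ(2,4,6) = 1/6435; Σ_t [0,0]: t=0:+1/120960 = 1/120960; (3j)²=1/1287 [(2 4 6; -2 3 -1)], sign=-1
I_A²/I_B² = (8/429)/(1/1287) = 24/1

24/1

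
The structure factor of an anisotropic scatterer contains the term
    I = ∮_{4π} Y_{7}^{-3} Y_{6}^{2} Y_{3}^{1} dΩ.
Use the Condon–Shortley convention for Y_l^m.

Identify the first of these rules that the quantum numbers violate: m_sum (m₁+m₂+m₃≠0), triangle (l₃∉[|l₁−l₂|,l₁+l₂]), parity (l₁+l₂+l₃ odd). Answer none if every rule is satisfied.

m₁+m₂+m₃ = -3 + 2 + 1 = 0  ✓
triangle: |7−6|=1 ≤ l₃=3 ≤ 7+6=13  ✓
parity: l₁+l₂+l₃ = 16 is even  ✓

none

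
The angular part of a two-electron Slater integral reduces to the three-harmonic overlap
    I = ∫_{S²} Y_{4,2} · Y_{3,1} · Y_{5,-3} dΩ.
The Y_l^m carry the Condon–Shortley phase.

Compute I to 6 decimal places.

m-sum 0 ✓  L=12 even ✓  1≤5≤7 ✓
Π(2lᵢ+1) = 9×7×11 = 693
triangle coeff Δ(4,3,5) = 1/180180
Σ_t [0,2]: t=0:+1/576 t=1:−1/144 t=2:+1/576 = -1/288
(3j)²=20/1001 [(4 3 5; 0 0 0)], sign=+1
Σ_t [0,2]: t=0:+1/2304 t=1:−1/720 t=2:+1/5760 = -1/1280
(3j)²=27/1430 [(4 3 5; 2 1 -3)], sign=-1
⇒ 4πI² = 486/1859
I = (-1)√(486/1859/(4π)) = -0.14423595

-0.144236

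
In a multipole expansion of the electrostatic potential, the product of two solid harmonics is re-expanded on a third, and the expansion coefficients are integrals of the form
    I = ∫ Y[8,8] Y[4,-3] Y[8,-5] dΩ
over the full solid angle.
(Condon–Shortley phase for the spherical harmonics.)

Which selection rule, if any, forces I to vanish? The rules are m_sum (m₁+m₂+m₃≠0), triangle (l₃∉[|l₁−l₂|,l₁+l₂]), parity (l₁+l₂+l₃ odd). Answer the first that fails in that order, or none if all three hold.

Σmᵢ = 0  ✓
l₃∈[|l₁−l₂|,l₁+l₂]=[4,12], have l₃=8  ✓
Σlᵢ = 20 ⇒ even  ✓

none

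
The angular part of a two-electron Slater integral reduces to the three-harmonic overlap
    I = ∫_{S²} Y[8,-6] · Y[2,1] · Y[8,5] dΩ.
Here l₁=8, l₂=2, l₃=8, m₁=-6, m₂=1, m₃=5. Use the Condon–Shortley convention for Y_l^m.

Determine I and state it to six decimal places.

0.193241

Rules hold: Σm=0, L=18 even, 6≤8≤10.
N = 17·5·17 = 1445
Δ = 2!·14!·2!/19! = 1/348840
Racah Σ t=0..2: t=0:+1/116121600 t=1:−1/25401600 t=2:+1/116121600 = -1/45158400
⇒ 3j(8 2 8; 0 0 0)² = 24/1615, sgn -1
Racah Σ t=1..2: t=1:−1/12454041600 t=2:+1/1916006400 = 1/2264371200
⇒ 3j(8 2 8; -6 1 5)² = 847/38760, sgn -1
4πI² = N·(3j₀)²·(3jₘ)² = 847/1805
I = +1·√(0.469252/4π) = 0.19324051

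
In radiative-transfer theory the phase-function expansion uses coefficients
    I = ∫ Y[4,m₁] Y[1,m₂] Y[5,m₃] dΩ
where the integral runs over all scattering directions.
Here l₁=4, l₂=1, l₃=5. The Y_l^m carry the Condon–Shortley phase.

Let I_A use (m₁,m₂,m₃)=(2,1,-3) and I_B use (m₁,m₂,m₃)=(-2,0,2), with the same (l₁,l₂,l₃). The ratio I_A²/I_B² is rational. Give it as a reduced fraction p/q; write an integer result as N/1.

4/3

Shared (l₁,l₂,l₃)=(4,1,5): N and (l;000)² cancel in I_A²/I_B².
A: Δ = 0!·8!·2!/11! = 1/495; Racah Σ t=0..0: t=0:+1/2880 = 1/2880; ⇒ 3j(4 1 5; 2 1 -3)² = 28/495, sgn +1
B: Δ = 0!·8!·2!/11! = 1/495; Racah Σ t=0..0: t=0:+1/1440 = 1/1440; ⇒ 3j(4 1 5; -2 0 2)² = 7/165, sgn -1
I_A²/I_B² = (28/495)/(7/165) = 4/3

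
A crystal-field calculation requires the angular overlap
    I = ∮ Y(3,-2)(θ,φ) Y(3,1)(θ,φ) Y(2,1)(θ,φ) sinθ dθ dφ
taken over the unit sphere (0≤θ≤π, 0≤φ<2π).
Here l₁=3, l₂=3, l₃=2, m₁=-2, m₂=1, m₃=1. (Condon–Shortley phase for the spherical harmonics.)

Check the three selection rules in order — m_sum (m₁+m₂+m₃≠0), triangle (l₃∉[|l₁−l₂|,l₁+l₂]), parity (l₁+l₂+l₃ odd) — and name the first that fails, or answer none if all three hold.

m₁+m₂+m₃ = -2 + 1 + 1 = 0  ✓
triangle: |3−3|=0 ≤ l₃=2 ≤ 3+3=6  ✓
parity: l₁+l₂+l₃ = 8 is even  ✓

none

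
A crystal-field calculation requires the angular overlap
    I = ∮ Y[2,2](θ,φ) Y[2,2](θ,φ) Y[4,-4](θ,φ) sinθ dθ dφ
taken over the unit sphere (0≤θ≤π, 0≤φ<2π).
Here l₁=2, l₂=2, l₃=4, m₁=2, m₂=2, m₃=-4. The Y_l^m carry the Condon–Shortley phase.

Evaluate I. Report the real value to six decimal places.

m-sum 0 ✓  L=8 even ✓  0≤4≤4 ✓
Π(2lᵢ+1) = 5×5×9 = 225
triangle coeff Δ(2,2,4) = 1/630
Σ_t [0,0]: t=0:+1/16 = 1/16
(3j)²=2/35 [(2 2 4; 0 0 0)], sign=+1
Σ_t [0,0]: t=0:+1/576 = 1/576
(3j)²=1/9 [(2 2 4; 2 2 -4)], sign=+1
⇒ 4πI² = 10/7
I = (+1)√(10/7/(4π)) = 0.33716777

0.337168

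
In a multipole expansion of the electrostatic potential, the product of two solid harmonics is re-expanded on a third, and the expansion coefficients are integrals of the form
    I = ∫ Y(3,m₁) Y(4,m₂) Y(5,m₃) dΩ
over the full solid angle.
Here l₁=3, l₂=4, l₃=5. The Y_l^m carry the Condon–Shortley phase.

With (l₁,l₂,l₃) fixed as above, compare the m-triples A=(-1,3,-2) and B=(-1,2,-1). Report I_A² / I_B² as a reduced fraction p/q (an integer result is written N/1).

4802/1849

l's match ⇒ only the (l;m) 3-j factors differ between A and B.
A: triangle coeff Δ(3,4,5) = 1/180180; Σ_t [1,2]: t=1:−1/4320 t=2:+1/960 = 7/8640; (3j)²=343/12870 [(3 4 5; -1 3 -2)], sign=-1
B: triangle coeff Δ(3,4,5) = 1/180180; Σ_t [0,2]: t=0:+1/34560 t=1:−1/720 t=2:+1/384 = 43/34560; (3j)²=1849/180180 [(3 4 5; -1 2 -1)], sign=+1
I_A²/I_B² = (343/12870)/(1849/180180) = 4802/1849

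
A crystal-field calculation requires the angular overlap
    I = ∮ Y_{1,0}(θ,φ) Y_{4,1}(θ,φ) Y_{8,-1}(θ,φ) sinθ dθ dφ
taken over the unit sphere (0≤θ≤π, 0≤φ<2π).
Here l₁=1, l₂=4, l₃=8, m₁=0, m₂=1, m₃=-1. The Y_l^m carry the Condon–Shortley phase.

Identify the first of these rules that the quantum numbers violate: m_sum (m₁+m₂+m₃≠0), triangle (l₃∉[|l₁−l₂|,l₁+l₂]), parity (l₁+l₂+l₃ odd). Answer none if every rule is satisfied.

azimuthal sum: 0 + 1 − 1 = 0  ✓
3 ≤ 8 ≤ 5 (triangle on l)  ✗
L = 1 + 4 + 8 = 13 (odd)

triangle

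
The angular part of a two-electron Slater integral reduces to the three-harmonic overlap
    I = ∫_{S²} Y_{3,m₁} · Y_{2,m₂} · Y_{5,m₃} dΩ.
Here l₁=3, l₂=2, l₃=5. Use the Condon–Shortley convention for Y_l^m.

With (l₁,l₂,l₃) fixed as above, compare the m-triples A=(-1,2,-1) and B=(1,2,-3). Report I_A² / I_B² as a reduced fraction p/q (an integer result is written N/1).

l's match ⇒ only the (l;m) 3-j factors differ between A and B.
A: triangle coeff Δ(3,2,5) = 1/2310; Σ_t [0,0]: t=0:+1/1152 = 1/1152; (3j)²=1/154 [(3 2 5; -1 2 -1)], sign=+1
B: triangle coeff Δ(3,2,5) = 1/2310; Σ_t [0,0]: t=0:+1/1152 = 1/1152; (3j)²=1/33 [(3 2 5; 1 2 -3)], sign=+1
I_A²/I_B² = (1/154)/(1/33) = 3/14

3/14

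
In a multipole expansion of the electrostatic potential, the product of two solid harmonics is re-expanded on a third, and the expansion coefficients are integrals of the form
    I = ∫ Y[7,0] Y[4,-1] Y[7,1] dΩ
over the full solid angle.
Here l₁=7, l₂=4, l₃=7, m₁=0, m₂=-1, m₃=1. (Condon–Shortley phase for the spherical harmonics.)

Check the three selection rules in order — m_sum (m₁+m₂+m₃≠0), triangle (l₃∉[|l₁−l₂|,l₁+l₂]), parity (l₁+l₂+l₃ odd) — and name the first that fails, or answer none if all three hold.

Σmᵢ = 0  ✓
l₃∈[|l₁−l₂|,l₁+l₂]=[3,11], have l₃=7  ✓
Σlᵢ = 18 ⇒ even  ✓

none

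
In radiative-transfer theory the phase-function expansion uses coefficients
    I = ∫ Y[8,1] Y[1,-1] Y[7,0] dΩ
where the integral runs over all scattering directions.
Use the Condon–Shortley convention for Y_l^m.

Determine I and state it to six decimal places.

-0.183585

Rules hold: Σm=0, L=16 even, 7≤7≤9.
N = 17·3·15 = 765
Δ = 2!·14!·0!/17! = 1/2040
Racah Σ t=1..1: t=1:−1/25401600 = -1/25401600
⇒ 3j(8 1 7; 0 0 0)² = 8/255, sgn +1
Racah Σ t=0..0: t=0:+1/50803200 = 1/50803200
⇒ 3j(8 1 7; 1 -1 0)² = 3/170, sgn -1
4πI² = N·(3j₀)²·(3jₘ)² = 36/85
I = -1·√(0.423529/4π) = -0.18358486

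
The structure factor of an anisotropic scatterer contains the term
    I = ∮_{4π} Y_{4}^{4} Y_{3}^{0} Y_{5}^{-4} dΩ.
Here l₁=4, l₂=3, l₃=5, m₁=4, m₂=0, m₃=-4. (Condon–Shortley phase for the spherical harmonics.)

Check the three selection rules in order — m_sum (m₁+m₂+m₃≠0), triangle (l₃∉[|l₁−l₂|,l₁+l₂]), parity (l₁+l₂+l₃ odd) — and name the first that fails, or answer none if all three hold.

azimuthal sum: 4 + 0 − 4 = 0  ✓
1 ≤ 5 ≤ 7 (triangle on l)  ✓
L = 4 + 3 + 5 = 12 (even)  ✓

none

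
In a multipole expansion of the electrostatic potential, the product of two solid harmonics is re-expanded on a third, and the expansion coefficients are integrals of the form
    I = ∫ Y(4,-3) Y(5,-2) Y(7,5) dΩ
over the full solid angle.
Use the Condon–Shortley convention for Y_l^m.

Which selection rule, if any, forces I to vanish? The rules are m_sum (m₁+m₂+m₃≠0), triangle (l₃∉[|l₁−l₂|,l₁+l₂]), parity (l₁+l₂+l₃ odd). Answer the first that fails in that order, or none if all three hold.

Σmᵢ = 0  ✓
l₃∈[|l₁−l₂|,l₁+l₂]=[1,9], have l₃=7  ✓
Σlᵢ = 16 ⇒ even  ✓

none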